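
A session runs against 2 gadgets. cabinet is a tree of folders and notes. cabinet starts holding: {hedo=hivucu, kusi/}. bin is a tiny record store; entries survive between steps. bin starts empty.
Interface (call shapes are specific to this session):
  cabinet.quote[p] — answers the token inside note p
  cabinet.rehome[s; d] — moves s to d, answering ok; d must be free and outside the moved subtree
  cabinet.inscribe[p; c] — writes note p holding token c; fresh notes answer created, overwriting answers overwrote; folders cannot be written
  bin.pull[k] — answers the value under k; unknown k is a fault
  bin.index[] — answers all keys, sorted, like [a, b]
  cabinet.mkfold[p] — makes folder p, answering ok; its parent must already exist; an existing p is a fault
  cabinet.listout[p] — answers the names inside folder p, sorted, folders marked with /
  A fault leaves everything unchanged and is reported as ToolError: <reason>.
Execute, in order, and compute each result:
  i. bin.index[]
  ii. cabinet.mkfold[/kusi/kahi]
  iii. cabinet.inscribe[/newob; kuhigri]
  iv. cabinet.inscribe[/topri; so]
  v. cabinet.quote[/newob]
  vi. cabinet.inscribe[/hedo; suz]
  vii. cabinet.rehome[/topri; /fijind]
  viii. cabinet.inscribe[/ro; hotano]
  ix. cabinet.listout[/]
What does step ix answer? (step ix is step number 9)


Answer: [fijind, hedo, kusi/, newob, ro]

Derivation:
Invoking index(): [].
Using mkfold on p→/kusi/kahi: ok.
Next I call inscribe on p→/newob, c→kuhigri, yielding created.
I call inscribe on p→/topri, c→so, giving created.
I use quote on p→/newob, and see kuhigri.
I try inscribe on p→/hedo, c→suz, which returns overwrote.
Invoking rehome on s→/topri, d→/fijind, and see ok.
Next I call inscribe on p→/ro, c→hotano, — result: created.
Then listout on p→/, and see [fijind, hedo, kusi/, newob, ro].


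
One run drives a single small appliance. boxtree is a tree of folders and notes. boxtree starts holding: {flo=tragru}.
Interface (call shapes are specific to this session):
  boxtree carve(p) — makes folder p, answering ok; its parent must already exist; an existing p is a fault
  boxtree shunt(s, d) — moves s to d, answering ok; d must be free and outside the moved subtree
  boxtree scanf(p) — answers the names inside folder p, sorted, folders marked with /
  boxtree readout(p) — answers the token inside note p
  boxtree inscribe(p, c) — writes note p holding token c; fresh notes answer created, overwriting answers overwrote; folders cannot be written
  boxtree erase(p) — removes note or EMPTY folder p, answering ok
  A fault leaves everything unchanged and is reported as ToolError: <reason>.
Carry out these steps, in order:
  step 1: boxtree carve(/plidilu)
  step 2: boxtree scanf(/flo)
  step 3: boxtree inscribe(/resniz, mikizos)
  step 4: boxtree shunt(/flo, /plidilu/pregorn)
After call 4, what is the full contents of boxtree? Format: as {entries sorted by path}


Do: boxtree carve[p→/plidilu]
See: ok
Do: boxtree scanf[p→/flo]
See: ToolError: not a directory
Do: boxtree inscribe[p→/resniz; c→mikizos]
See: created
Do: boxtree shunt[s→/flo; d→/plidilu/pregorn]
See: ok

Answer: {plidilu/, plidilu/pregorn=tragru, resniz=mikizos}


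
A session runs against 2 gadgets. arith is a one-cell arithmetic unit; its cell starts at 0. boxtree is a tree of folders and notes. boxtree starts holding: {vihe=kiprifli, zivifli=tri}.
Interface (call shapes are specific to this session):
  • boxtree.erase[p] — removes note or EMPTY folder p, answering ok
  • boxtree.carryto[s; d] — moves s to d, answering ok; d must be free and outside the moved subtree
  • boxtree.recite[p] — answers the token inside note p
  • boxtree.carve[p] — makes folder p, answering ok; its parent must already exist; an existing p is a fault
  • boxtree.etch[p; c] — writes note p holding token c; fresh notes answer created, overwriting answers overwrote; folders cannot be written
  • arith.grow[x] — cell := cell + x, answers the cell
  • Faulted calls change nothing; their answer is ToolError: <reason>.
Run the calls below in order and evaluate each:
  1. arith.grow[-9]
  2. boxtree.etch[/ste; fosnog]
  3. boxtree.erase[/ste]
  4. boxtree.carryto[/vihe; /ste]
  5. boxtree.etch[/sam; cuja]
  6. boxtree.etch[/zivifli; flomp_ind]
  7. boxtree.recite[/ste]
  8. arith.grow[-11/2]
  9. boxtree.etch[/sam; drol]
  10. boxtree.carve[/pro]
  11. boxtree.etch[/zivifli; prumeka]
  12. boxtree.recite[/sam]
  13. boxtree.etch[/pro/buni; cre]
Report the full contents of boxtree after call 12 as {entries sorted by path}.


Answer: {pro/, sam=drol, ste=kiprifli, zivifli=prumeka}

Derivation:
~$ grow x='-9'
  -9
~$ etch p='/ste' c='fosnog'
  created
~$ erase p='/ste'
  ok
~$ carryto s='/vihe' d='/ste'
  ok
~$ etch p='/sam' c='cuja'
  created
~$ etch p='/zivifli' c='flomp_ind'
  overwrote
~$ recite p='/ste'
  kiprifli
~$ grow x='-11/2'
  -29/2
~$ etch p='/sam' c='drol'
  overwrote
~$ carve p='/pro'
  ok
~$ etch p='/zivifli' c='prumeka'
  overwrote
~$ recite p='/sam'
  drol
~$ etch p='/pro/buni' c='cre'
  created


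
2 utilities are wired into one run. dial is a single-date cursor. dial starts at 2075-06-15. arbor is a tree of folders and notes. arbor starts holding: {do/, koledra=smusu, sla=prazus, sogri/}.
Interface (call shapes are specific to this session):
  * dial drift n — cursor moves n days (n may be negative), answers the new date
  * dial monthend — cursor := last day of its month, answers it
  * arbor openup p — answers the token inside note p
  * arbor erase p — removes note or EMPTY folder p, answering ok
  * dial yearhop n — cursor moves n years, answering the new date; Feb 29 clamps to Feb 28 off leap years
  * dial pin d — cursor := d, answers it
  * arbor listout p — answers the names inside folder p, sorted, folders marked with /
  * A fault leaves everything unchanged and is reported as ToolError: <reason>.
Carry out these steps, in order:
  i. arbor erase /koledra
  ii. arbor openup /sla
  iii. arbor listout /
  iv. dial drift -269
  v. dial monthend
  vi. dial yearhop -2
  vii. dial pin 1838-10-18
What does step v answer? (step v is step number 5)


Answer: 2074-09-30

Derivation:
Step: arbor erase[p=/koledra]
Result: ok
Step: arbor openup[p=/sla]
Result: prazus
Step: arbor listout[p=/]
Result: [do/, sla, sogri/]
Step: dial drift[n=-269]
Result: 2074-09-19
Step: dial monthend[]
Result: 2074-09-30
Step: dial yearhop[n=-2]
Result: 2072-09-30
Step: dial pin[d=1838-10-18]
Result: 1838-10-18


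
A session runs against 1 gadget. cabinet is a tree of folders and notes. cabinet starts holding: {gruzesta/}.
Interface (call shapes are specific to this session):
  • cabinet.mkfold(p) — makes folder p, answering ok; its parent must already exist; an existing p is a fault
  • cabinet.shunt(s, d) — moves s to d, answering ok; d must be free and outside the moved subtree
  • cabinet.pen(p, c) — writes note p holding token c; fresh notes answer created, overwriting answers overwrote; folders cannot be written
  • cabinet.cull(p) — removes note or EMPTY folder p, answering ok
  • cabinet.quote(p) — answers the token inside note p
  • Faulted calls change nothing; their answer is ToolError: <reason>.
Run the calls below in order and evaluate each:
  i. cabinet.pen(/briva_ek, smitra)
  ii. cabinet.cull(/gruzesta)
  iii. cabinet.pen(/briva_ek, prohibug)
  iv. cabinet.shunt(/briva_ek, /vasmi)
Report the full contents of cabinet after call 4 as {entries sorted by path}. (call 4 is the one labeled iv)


Answer: {vasmi=prohibug}

Derivation:
>>> cabinet.pen p→/briva_ek c→smitra
= created
>>> cabinet.cull p→/gruzesta
= ok
>>> cabinet.pen p→/briva_ek c→prohibug
= overwrote
>>> cabinet.shunt s→/briva_ek d→/vasmi
= ok


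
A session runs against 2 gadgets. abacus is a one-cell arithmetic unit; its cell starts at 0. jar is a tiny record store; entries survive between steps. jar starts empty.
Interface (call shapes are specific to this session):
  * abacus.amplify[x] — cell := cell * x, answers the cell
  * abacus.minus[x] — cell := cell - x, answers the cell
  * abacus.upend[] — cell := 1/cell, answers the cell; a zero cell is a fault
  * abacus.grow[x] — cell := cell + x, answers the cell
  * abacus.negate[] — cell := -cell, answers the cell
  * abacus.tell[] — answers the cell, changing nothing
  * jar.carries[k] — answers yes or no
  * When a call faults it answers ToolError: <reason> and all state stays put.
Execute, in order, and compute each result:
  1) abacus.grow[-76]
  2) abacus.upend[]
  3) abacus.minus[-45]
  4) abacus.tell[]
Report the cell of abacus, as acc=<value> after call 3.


Answer: acc=3419/76

Derivation:
·→ abacus.grow(x=-76)
·← -76
·→ abacus.upend()
·← -1/76
·→ abacus.minus(x=-45)
·← 3419/76
·→ abacus.tell()
·← 3419/76


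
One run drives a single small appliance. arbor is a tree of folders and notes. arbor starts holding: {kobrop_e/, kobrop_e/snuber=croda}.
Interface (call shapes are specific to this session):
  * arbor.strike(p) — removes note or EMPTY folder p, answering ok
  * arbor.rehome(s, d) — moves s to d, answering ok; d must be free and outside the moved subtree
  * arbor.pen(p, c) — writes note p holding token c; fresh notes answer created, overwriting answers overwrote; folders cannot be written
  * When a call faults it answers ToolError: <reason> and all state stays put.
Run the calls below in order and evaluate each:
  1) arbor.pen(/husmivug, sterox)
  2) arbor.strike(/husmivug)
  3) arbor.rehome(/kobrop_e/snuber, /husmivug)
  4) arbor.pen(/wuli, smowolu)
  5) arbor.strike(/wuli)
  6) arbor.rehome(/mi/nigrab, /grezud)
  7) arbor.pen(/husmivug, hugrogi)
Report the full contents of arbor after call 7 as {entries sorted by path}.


> arbor.pen p: /husmivug c: sterox
= created
> arbor.strike p: /husmivug
= ok
> arbor.rehome s: /kobrop_e/snuber d: /husmivug
= ok
> arbor.pen p: /wuli c: smowolu
= created
> arbor.strike p: /wuli
= ok
> arbor.rehome s: /mi/nigrab d: /grezud
= ToolError: not found
> arbor.pen p: /husmivug c: hugrogi
= overwrote

Answer: {husmivug=hugrogi, kobrop_e/}


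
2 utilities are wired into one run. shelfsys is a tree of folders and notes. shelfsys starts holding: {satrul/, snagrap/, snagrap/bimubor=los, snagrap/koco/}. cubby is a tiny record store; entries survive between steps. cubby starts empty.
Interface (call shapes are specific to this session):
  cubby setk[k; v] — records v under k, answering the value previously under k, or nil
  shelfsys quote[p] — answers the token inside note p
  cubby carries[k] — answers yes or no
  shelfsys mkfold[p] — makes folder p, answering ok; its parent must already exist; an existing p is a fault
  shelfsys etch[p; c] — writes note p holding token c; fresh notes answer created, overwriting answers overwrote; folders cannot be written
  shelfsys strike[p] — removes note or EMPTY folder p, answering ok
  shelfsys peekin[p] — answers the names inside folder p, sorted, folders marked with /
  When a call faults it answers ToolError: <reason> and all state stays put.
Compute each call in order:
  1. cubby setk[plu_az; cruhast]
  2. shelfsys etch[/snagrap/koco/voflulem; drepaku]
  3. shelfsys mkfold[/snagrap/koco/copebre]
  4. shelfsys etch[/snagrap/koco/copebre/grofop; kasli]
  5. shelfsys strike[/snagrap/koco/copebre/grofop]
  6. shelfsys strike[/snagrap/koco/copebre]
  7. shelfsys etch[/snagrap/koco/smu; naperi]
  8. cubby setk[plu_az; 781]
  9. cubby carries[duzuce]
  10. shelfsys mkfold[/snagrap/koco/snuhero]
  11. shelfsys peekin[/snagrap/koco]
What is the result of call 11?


Answer: [smu, snuhero/, voflulem]

Derivation:
I use cubby setk passing k→plu_az, v→cruhast, yielding nil.
I use shelfsys etch passing p→/snagrap/koco/voflulem, c→drepaku, and see created.
Next I call shelfsys mkfold passing p→/snagrap/koco/copebre, yielding ok.
I invoke shelfsys etch passing p→/snagrap/koco/copebre/grofop, c→kasli, and get created.
Then shelfsys strike passing p→/snagrap/koco/copebre/grofop, and see ok.
Next I call shelfsys strike passing p→/snagrap/koco/copebre: ok.
Then shelfsys etch passing p→/snagrap/koco/smu, c→naperi, which returns created.
Calling cubby setk passing k→plu_az, v→781, and get cruhast.
I try cubby carries passing k→duzuce, which returns no.
Next I call shelfsys mkfold passing p→/snagrap/koco/snuhero, which returns ok.
Then shelfsys peekin passing p→/snagrap/koco: [smu, snuhero/, voflulem].


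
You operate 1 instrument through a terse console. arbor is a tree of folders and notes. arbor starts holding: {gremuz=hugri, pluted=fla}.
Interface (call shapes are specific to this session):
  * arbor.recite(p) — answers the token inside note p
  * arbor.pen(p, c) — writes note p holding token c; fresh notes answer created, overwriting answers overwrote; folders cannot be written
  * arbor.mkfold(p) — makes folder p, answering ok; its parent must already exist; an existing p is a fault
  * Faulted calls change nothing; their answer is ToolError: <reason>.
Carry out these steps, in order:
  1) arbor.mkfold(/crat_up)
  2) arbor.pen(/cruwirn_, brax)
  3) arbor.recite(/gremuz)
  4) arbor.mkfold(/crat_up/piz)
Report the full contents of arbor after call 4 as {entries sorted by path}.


Answer: {crat_up/, crat_up/piz/, cruwirn_=brax, gremuz=hugri, pluted=fla}

Derivation:
Calling mkfold passing p=/crat_up, and see ok.
I try pen passing p=/cruwirn_, c=brax, and get created.
Invoking recite passing p=/gremuz: hugri.
Now I run mkfold passing p=/crat_up/piz, and get ok.


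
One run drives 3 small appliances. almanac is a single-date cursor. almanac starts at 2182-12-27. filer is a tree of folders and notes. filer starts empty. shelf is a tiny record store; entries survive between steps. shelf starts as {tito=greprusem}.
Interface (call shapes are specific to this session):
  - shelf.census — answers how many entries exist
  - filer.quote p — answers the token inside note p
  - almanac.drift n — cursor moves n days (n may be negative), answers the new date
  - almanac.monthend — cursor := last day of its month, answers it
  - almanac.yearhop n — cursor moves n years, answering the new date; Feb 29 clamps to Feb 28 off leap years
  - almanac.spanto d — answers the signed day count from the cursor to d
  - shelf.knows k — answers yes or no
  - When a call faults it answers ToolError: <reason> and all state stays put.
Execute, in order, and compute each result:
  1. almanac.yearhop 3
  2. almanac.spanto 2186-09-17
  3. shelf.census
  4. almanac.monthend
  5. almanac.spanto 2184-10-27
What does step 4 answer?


-> yearhop(n: 3)
<- 2185-12-27
-> spanto(d: 2186-09-17)
<- 264
-> census()
<- 1
-> monthend()
<- 2185-12-31
-> spanto(d: 2184-10-27)
<- -430

Answer: 2185-12-31


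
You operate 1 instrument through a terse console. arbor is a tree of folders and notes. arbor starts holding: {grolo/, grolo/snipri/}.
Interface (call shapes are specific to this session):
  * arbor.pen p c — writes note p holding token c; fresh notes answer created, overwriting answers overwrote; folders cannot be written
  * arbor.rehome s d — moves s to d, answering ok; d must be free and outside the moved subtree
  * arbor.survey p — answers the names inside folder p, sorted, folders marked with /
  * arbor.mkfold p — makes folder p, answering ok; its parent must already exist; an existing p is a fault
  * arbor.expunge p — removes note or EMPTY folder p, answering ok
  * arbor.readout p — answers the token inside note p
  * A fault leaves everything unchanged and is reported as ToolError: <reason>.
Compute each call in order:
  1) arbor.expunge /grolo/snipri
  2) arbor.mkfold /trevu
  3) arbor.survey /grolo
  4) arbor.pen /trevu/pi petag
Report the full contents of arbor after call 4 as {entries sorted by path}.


[in] arbor.expunge /grolo/snipri
[out] ok
[in] arbor.mkfold /trevu
[out] ok
[in] arbor.survey /grolo
[out] []
[in] arbor.pen /trevu/pi petag
[out] created

Answer: {grolo/, trevu/, trevu/pi=petag}


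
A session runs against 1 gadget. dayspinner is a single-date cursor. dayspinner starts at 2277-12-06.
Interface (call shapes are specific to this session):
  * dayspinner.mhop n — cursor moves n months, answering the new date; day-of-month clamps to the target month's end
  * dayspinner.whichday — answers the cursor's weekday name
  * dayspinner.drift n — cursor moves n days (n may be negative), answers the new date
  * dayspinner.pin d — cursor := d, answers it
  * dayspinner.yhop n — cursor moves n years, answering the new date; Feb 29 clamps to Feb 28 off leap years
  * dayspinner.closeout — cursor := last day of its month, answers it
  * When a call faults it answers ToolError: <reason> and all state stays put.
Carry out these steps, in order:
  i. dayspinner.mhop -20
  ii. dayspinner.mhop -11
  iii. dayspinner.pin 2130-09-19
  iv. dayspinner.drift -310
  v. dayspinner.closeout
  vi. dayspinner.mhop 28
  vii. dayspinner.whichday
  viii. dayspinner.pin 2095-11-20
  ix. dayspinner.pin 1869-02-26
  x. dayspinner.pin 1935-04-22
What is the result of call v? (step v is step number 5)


~$ mhop n=-20
:: 2276-04-06
~$ mhop n=-11
:: 2275-05-06
~$ pin d=2130-09-19
:: 2130-09-19
~$ drift n=-310
:: 2129-11-13
~$ closeout
:: 2129-11-30
~$ mhop n=28
:: 2132-03-30
~$ whichday
:: Sunday
~$ pin d=2095-11-20
:: 2095-11-20
~$ pin d=1869-02-26
:: 1869-02-26
~$ pin d=1935-04-22
:: 1935-04-22

Answer: 2129-11-30


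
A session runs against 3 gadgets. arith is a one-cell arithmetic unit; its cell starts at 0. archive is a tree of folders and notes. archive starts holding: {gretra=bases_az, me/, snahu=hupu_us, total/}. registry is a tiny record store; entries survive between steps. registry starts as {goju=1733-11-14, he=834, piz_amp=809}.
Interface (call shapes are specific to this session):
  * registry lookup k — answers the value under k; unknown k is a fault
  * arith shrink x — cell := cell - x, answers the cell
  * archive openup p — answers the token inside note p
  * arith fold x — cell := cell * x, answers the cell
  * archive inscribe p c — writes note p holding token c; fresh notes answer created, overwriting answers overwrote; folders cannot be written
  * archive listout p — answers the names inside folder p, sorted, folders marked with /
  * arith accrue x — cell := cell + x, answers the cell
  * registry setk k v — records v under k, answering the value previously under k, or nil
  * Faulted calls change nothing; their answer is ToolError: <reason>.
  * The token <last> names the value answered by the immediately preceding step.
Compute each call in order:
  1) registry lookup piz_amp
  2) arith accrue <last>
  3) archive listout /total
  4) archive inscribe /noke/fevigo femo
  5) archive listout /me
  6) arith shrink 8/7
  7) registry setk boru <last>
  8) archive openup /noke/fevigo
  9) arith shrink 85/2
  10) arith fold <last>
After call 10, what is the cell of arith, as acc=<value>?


CALL registry lookup[k→piz_amp]
RET  809
CALL arith accrue[x→<last>]
RET  809
CALL archive listout[p→/total]
RET  []
CALL archive inscribe[p→/noke/fevigo; c→femo]
RET  ToolError: no parent
CALL archive listout[p→/me]
RET  []
CALL arith shrink[x→8/7]
RET  5655/7
CALL registry setk[k→boru; v→<last>]
RET  nil
CALL archive openup[p→/noke/fevigo]
RET  ToolError: not found
CALL arith shrink[x→85/2]
RET  10715/14
CALL arith fold[x→<last>]
RET  114811225/196

Answer: acc=114811225/196


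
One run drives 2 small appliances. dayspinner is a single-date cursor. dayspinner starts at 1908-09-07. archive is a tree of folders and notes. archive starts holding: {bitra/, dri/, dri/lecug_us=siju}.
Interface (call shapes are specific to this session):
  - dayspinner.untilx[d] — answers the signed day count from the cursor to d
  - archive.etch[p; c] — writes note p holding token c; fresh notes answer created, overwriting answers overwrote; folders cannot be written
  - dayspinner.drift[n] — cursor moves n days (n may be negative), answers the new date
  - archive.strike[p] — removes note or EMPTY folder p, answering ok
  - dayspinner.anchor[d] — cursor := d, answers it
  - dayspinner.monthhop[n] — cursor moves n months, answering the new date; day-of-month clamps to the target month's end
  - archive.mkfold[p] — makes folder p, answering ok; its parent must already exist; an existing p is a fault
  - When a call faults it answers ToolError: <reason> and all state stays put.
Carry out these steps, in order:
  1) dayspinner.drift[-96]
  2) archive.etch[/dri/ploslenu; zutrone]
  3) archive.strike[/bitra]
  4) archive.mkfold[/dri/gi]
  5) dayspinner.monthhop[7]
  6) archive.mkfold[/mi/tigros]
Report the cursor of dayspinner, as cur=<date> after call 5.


Answer: cur=1909-01-03

Derivation:
>>> dayspinner.drift -96
  1908-06-03
>>> archive.etch /dri/ploslenu zutrone
  created
>>> archive.strike /bitra
  ok
>>> archive.mkfold /dri/gi
  ok
>>> dayspinner.monthhop 7
  1909-01-03
>>> archive.mkfold /mi/tigros
  ToolError: no parent


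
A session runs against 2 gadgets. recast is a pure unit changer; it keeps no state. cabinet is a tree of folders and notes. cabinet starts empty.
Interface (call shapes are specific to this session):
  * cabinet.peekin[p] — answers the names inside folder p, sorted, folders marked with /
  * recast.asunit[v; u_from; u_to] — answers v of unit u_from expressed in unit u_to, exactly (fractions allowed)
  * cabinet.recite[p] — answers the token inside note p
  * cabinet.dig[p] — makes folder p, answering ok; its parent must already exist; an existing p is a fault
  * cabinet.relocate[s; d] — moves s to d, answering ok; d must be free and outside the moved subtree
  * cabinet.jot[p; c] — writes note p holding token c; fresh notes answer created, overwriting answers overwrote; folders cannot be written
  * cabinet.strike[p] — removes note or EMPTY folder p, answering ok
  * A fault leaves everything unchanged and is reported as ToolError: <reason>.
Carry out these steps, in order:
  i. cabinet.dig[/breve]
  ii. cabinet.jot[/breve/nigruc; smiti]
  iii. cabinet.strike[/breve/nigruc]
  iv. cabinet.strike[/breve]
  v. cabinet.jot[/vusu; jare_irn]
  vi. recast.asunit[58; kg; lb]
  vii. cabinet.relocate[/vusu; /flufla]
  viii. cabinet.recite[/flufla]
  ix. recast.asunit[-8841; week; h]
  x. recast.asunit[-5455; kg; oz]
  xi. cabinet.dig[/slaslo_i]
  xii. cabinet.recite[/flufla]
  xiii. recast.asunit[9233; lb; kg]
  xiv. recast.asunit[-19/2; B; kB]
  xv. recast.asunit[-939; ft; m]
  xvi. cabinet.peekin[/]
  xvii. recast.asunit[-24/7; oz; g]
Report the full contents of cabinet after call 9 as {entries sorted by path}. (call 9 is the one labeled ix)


Answer: {flufla=jare_irn}

Derivation:
I use dig with /breve, and observe ok.
Using jot with /breve/nigruc, smiti, and observe created.
I call strike with /breve/nigruc: ok.
I run strike with /breve, which returns ok.
Using jot with /vusu, jare_irn, giving created.
Then asunit with 58, kg, lb, and observe 5800000000/45359237.
Next I call relocate with /vusu, /flufla, which returns ok.
I try recite with /flufla: jare_irn.
Calling asunit with -8841, week, h: -1485288.
Then asunit with -5455, kg, oz, → -8728000000000/45359237.
I call dig with /slaslo_i, → ok.
I try recite with /flufla, → jare_irn.
I use asunit with 9233, lb, kg, and see 418801835221/100000000.
Calling asunit with -19/2, B, kB, and see -19/2000.
Then asunit with -939, ft, m, giving -357759/1250.
I invoke peekin with /, → [flufla, slaslo_i/].
I run asunit with -24/7, oz, g: -19439673/200000.


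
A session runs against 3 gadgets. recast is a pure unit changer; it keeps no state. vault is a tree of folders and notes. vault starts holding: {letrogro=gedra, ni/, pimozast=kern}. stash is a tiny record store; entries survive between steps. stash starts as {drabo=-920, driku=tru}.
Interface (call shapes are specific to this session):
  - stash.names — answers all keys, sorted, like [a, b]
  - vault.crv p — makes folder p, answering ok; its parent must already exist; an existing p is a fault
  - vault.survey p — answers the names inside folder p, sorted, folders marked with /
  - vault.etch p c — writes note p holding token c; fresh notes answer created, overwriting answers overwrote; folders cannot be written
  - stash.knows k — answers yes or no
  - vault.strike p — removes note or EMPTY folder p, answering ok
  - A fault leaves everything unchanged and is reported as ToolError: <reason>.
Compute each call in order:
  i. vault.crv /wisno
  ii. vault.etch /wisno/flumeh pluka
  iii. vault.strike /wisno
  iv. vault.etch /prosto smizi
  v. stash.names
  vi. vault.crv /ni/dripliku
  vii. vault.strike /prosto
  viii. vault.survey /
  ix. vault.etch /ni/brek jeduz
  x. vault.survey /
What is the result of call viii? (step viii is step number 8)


;; 1. crv(p→/wisno) : ok
;; 2. etch(p→/wisno/flumeh, c→pluka) : created
;; 3. strike(p→/wisno) : ToolError: not empty
;; 4. etch(p→/prosto, c→smizi) : created
;; 5. names() : [drabo, driku]
;; 6. crv(p→/ni/dripliku) : ok
;; 7. strike(p→/prosto) : ok
;; 8. survey(p→/) : [letrogro, ni/, pimozast, wisno/]
;; 9. etch(p→/ni/brek, c→jeduz) : created
;; 10. survey(p→/) : [letrogro, ni/, pimozast, wisno/]

Answer: [letrogro, ni/, pimozast, wisno/]


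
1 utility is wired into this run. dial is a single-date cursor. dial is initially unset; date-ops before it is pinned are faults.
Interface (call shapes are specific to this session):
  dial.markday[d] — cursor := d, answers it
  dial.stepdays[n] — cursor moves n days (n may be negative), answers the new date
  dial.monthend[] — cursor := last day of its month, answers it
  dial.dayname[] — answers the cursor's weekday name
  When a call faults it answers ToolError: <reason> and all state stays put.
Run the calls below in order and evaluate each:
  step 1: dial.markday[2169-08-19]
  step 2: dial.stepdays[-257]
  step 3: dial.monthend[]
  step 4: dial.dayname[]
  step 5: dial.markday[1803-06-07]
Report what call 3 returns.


Then markday(2169-08-19): 2169-08-19.
Calling stepdays(-257), — result: 2168-12-05.
I call monthend, giving 2168-12-31.
I run dayname: Saturday.
I use markday(1803-06-07), and get 1803-06-07.

Answer: 2168-12-31


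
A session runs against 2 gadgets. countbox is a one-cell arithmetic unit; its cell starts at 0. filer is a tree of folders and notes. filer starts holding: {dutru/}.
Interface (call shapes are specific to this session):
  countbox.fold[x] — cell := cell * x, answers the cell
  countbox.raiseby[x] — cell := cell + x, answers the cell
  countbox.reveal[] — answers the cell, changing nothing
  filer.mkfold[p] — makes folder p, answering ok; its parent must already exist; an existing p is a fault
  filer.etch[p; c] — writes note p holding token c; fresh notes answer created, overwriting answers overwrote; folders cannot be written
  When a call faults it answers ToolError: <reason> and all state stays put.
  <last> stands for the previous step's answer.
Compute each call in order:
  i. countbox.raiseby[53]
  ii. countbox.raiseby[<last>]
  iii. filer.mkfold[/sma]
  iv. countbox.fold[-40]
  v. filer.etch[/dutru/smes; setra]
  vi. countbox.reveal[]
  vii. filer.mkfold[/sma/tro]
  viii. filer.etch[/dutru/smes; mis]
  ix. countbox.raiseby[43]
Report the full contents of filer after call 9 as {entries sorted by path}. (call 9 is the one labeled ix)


Next I call countbox.raiseby passing x: 53, and see 53.
Next I call countbox.raiseby passing x: <last>, → 106.
Using filer.mkfold passing p: /sma, and get ok.
I use countbox.fold passing x: -40: -4240.
Invoking filer.etch passing p: /dutru/smes, c: setra, yielding created.
I invoke countbox.reveal, and see -4240.
Then filer.mkfold passing p: /sma/tro, giving ok.
I invoke filer.etch passing p: /dutru/smes, c: mis, and see overwrote.
I use countbox.raiseby passing x: 43, → -4197.

Answer: {dutru/, dutru/smes=mis, sma/, sma/tro/}


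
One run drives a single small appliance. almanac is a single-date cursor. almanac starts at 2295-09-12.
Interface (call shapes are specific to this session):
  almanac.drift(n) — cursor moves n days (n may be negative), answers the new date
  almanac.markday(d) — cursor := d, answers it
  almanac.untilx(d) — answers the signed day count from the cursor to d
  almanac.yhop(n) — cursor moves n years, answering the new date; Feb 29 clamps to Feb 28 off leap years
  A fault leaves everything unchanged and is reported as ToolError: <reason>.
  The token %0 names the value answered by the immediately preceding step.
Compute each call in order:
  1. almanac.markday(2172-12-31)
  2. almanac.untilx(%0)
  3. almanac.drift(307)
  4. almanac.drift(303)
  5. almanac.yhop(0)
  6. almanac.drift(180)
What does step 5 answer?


Answer: 2174-09-02

Derivation:
;; 1. almanac.markday(d=2172-12-31) : 2172-12-31
;; 2. almanac.untilx(d=%0) : 0
;; 3. almanac.drift(n=307) : 2173-11-03
;; 4. almanac.drift(n=303) : 2174-09-02
;; 5. almanac.yhop(n=0) : 2174-09-02
;; 6. almanac.drift(n=180) : 2175-03-01


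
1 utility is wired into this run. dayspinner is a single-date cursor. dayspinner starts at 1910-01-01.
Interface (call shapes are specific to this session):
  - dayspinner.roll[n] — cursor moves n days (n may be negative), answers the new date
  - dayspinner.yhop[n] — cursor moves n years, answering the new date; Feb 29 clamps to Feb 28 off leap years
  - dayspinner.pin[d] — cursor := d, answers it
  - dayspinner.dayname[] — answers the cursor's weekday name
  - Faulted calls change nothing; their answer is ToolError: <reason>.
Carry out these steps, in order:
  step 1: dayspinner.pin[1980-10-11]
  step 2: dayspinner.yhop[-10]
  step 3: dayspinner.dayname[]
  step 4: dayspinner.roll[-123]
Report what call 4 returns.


·→ dayspinner.pin(1980-10-11)
·← 1980-10-11
·→ dayspinner.yhop(-10)
·← 1970-10-11
·→ dayspinner.dayname()
·← Sunday
·→ dayspinner.roll(-123)
·← 1970-06-10

Answer: 1970-06-10


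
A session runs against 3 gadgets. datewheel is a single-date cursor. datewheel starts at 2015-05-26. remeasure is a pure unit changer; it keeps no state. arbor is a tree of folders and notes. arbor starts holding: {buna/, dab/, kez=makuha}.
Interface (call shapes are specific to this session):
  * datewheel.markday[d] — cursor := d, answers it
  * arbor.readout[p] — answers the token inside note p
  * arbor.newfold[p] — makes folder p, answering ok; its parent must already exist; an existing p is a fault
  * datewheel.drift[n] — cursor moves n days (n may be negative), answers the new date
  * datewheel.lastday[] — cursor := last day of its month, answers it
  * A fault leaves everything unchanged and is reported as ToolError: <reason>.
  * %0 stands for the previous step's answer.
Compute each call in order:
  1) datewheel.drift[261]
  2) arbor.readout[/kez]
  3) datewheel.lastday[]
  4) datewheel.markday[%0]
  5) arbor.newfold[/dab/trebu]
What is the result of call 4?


[in] datewheel.drift n: 261
[out] 2016-02-11
[in] arbor.readout p: /kez
[out] makuha
[in] datewheel.lastday
[out] 2016-02-29
[in] datewheel.markday d: %0
[out] 2016-02-29
[in] arbor.newfold p: /dab/trebu
[out] ok

Answer: 2016-02-29


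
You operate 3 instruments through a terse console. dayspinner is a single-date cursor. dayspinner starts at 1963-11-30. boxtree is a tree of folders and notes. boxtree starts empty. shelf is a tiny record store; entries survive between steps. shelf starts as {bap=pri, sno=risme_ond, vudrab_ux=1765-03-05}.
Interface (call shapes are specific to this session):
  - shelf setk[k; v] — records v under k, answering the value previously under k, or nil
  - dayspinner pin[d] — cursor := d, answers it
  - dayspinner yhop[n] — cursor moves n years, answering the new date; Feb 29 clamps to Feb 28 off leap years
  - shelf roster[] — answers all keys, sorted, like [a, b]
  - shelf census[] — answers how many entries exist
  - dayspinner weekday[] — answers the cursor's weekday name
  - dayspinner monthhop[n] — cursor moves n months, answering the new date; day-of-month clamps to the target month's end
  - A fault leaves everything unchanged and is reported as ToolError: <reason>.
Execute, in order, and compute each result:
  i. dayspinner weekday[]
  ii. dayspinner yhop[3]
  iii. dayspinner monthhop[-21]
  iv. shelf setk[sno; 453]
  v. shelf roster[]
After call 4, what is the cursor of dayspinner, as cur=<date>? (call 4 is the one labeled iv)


I call dayspinner weekday(): Saturday.
Using dayspinner yhop passing n: 3, and see 1966-11-30.
I call dayspinner monthhop passing n: -21: 1965-02-28.
Next I call shelf setk passing k: sno, v: 453, → risme_ond.
Using shelf roster, and observe [bap, sno, vudrab_ux].

Answer: cur=1965-02-28


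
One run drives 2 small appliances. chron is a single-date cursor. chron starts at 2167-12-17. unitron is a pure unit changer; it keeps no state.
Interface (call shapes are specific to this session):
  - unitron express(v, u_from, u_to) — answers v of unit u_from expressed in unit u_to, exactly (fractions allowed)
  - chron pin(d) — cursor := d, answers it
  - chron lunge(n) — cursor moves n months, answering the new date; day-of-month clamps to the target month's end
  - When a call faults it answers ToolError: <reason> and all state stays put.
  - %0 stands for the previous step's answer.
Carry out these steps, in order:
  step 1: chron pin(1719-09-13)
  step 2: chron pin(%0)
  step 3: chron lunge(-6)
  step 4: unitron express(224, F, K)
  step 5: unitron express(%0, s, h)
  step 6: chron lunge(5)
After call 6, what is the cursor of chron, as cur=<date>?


~$ chron pin d=1719-09-13
  1719-09-13
~$ chron pin d=%0
  1719-09-13
~$ chron lunge n=-6
  1719-03-13
~$ unitron express v=224 u_from=F u_to=K
  22789/60
~$ unitron express v=%0 u_from=s u_to=h
  22789/216000
~$ chron lunge n=5
  1719-08-13

Answer: cur=1719-08-13


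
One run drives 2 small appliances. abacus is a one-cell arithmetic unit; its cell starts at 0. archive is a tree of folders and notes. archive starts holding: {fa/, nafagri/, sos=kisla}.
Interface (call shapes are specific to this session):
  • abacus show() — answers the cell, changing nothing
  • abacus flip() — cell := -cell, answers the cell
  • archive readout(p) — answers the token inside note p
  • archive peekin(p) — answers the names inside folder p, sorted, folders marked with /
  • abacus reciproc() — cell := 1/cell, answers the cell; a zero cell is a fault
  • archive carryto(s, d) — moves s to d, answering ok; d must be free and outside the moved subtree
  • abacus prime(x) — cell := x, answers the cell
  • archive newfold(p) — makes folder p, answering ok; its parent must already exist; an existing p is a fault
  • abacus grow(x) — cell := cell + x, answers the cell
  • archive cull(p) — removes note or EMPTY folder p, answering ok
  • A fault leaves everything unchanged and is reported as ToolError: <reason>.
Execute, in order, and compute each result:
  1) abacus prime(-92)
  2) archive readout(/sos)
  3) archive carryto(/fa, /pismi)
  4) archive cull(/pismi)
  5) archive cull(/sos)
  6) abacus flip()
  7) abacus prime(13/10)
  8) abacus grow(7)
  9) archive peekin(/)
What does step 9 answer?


Now I run abacus prime with -92, and observe -92.
Now I run archive readout with /sos, → kisla.
I try archive carryto with /fa, /pismi, → ok.
I try archive cull with /pismi, yielding ok.
I use archive cull with /sos, — result: ok.
Using abacus flip, — result: 92.
I call abacus prime with 13/10, — result: 13/10.
Then abacus grow with 7, — result: 83/10.
I call archive peekin with /, — result: [nafagri/].

Answer: [nafagri/]


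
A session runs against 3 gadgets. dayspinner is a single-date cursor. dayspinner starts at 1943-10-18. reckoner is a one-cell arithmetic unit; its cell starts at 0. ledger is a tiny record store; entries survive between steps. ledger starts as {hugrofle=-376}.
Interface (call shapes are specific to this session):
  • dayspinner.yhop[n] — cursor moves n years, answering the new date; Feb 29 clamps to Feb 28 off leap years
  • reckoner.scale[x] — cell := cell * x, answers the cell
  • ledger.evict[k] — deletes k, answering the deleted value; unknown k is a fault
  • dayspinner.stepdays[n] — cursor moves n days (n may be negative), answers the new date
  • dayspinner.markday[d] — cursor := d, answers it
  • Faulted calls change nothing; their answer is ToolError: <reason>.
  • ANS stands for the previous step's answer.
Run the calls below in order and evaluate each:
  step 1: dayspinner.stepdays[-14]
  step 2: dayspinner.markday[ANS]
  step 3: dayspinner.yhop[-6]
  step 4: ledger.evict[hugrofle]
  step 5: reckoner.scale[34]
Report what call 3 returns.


Answer: 1937-10-04

Derivation:
Using dayspinner.stepdays using -14, and get 1943-10-04.
Invoking dayspinner.markday using ANS, and get 1943-10-04.
I call dayspinner.yhop using -6, yielding 1937-10-04.
Next I call ledger.evict using hugrofle, which returns -376.
Using reckoner.scale using 34, and observe 0.


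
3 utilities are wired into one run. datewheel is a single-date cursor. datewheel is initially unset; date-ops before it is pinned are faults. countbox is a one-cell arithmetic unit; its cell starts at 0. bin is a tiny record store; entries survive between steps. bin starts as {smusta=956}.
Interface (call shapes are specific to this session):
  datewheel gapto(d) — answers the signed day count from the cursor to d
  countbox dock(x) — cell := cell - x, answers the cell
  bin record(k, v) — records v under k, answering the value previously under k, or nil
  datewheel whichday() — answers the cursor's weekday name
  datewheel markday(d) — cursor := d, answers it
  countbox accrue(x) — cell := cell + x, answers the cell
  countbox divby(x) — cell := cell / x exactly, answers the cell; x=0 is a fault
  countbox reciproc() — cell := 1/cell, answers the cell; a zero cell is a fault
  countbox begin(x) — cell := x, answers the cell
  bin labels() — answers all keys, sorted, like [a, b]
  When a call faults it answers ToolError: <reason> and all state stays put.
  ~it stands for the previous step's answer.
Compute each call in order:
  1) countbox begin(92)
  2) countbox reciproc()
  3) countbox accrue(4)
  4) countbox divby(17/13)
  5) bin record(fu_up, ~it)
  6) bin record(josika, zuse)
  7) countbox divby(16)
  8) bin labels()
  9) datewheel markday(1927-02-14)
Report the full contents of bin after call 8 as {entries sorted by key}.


I use countbox begin on x='92', and see 92.
Invoking countbox reciproc(), giving 1/92.
I use countbox accrue on x='4', → 369/92.
I try countbox divby on x='17/13', and see 4797/1564.
Then bin record on k='fu_up', v='~it', yielding nil.
Using bin record on k='josika', v='zuse', and see nil.
Next I call countbox divby on x='16', — result: 4797/25024.
I use bin labels, — result: [fu_up, josika, smusta].
Now I run datewheel markday on d='1927-02-14', and get 1927-02-14.

Answer: {fu_up=4797/1564, josika=zuse, smusta=956}


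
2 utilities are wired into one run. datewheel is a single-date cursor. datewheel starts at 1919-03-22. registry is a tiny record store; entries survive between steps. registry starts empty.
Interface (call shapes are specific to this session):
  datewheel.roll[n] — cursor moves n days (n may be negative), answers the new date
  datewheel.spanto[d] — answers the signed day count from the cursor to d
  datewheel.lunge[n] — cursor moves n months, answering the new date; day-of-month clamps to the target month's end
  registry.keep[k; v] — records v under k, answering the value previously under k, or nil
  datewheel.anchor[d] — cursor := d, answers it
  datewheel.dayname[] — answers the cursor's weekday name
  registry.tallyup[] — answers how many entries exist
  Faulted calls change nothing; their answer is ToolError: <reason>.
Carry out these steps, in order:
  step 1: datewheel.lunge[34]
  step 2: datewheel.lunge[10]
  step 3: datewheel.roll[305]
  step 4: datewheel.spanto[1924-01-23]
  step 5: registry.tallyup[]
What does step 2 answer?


Step: datewheel.lunge[34]
Result: 1922-01-22
Step: datewheel.lunge[10]
Result: 1922-11-22
Step: datewheel.roll[305]
Result: 1923-09-23
Step: datewheel.spanto[1924-01-23]
Result: 122
Step: registry.tallyup[]
Result: 0

Answer: 1922-11-22
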